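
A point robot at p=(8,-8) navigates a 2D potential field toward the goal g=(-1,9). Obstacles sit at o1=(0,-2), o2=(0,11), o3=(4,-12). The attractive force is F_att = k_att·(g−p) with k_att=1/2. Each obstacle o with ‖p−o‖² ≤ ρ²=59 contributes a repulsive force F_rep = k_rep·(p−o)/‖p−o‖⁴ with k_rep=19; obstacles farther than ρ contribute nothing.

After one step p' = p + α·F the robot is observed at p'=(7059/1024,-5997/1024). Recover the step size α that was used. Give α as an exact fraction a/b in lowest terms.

α = 1/4

F_att = 1/2·(g−p) = 1/2·(-9,17) = (-4.5000,8.5000)
o1: d²=100 > ρ²=59 → inactive
o2: d²=425 > ρ²=59 → inactive
o3: d²=32 ≤ ρ²=59; F_rep = 19·(4,4)/32² = (0.0742,0.0742)
F = F_att + ΣF_rep = (-4.4258,8.5742)
Δp = p'−p = (-1.1064,2.1436); α = Δx/Fx = (-1133/1024) / (-1133/256) = 1/4
check: Δy/Fy = (2195/1024) / (2195/256) = 1/4 ✓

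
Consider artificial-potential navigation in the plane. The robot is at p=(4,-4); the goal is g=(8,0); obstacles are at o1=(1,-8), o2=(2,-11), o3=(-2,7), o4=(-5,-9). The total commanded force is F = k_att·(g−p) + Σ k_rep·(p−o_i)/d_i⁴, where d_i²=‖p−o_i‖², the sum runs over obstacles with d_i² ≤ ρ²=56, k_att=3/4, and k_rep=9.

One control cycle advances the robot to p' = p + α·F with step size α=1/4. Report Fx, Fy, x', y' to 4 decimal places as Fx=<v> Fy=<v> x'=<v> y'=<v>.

Fx=3.0496 Fy=3.0800 x'=4.7624 y'=-3.2300

F_att = 3/4·(g−p) = 3/4·(4,4) = (3.0000,3.0000)
o1: d²=25 ≤ ρ²=56; F_rep = 9·(3,4)/25² = (0.0432,0.0576)
o2: d²=53 ≤ ρ²=56; F_rep = 9·(2,7)/53² = (0.0064,0.0224)
o3: d²=157 > ρ²=56 → inactive
o4: d²=106 > ρ²=56 → inactive
F = F_att + ΣF_rep = (3.0496,3.0800)
p' = p + 1/4·F = (4.7624,-3.2300)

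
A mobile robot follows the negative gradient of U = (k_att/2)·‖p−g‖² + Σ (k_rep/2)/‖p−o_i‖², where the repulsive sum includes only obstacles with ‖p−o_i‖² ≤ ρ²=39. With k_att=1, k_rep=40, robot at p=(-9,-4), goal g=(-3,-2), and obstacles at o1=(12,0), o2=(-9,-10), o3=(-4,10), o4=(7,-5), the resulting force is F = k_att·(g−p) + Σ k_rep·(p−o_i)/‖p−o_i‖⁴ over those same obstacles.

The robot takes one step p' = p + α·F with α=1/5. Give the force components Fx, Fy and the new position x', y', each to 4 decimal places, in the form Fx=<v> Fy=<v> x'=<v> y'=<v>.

Fx=6.0000 Fy=2.1852 x'=-7.8000 y'=-3.5630

F_att = 1·(g−p) = 1·(6,2) = (6.0000,2.0000)
o1: d²=457 > ρ²=39 → inactive
o2: d²=36 ≤ ρ²=39; F_rep = 40·(0,6)/36² = (0.0000,0.1852)
o3: d²=221 > ρ²=39 → inactive
o4: d²=257 > ρ²=39 → inactive
F = F_att + ΣF_rep = (6.0000,2.1852)
p' = p + 1/5·F = (-7.8000,-3.5630)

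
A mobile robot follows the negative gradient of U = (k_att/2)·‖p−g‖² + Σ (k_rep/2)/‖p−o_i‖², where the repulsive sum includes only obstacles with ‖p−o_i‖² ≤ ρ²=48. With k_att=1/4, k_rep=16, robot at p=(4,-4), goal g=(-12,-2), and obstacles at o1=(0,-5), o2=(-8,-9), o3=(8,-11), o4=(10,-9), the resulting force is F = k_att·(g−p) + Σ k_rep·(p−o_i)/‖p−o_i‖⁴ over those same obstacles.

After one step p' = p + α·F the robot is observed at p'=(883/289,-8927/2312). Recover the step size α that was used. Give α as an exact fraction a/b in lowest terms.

α = 1/4

F_att = 1/4·(g−p) = 1/4·(-16,2) = (-4.0000,0.5000)
o1: d²=17 ≤ ρ²=48; F_rep = 16·(4,1)/17² = (0.2215,0.0554)
o2: d²=169 > ρ²=48 → inactive
o3: d²=65 > ρ²=48 → inactive
o4: d²=61 > ρ²=48 → inactive
F = F_att + ΣF_rep = (-3.7785,0.5554)
Δp = p'−p = (-0.9446,0.1388); α = Δx/Fx = (-273/289) / (-1092/289) = 1/4
check: Δy/Fy = (321/2312) / (321/578) = 1/4 ✓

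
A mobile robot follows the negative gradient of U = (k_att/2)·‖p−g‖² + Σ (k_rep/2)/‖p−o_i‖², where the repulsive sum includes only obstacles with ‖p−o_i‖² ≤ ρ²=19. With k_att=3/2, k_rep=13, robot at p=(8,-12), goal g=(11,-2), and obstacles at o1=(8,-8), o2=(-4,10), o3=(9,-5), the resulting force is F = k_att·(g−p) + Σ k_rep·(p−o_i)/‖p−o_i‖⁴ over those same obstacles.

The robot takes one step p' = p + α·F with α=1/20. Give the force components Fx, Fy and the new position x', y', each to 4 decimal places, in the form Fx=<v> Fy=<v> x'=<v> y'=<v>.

F_att = 3/2·(g−p) = 3/2·(3,10) = (4.5000,15.0000)
o1: d²=16 ≤ ρ²=19; F_rep = 13·(0,-4)/16² = (0.0000,-0.2031)
o2: d²=628 > ρ²=19 → inactive
o3: d²=50 > ρ²=19 → inactive
F = F_att + ΣF_rep = (4.5000,14.7969)
p' = p + 1/20·F = (8.2250,-11.2602)

Fx=4.5000 Fy=14.7969 x'=8.2250 y'=-11.2602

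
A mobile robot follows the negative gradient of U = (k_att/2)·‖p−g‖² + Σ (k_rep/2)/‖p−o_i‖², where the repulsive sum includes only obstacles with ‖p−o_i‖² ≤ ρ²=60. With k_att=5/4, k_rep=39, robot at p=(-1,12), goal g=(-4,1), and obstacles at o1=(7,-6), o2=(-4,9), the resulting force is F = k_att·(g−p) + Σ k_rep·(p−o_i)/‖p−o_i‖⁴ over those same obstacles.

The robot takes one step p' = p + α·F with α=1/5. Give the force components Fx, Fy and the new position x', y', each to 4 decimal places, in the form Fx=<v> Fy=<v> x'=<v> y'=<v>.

F_att = 5/4·(g−p) = 5/4·(-3,-11) = (-3.7500,-13.7500)
o1: d²=388 > ρ²=60 → inactive
o2: d²=18 ≤ ρ²=60; F_rep = 39·(3,3)/18² = (0.3611,0.3611)
F = F_att + ΣF_rep = (-3.3889,-13.3889)
p' = p + 1/5·F = (-1.6778,9.3222)

Fx=-3.3889 Fy=-13.3889 x'=-1.6778 y'=9.3222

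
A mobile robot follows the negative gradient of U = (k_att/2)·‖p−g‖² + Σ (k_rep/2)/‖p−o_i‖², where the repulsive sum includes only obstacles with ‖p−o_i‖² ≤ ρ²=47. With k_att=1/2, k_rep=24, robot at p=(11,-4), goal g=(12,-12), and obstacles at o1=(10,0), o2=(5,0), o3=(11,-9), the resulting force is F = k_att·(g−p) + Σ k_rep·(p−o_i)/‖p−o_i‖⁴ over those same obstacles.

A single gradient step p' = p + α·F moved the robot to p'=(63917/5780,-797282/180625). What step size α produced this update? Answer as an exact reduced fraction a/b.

α = 1/10

F_att = 1/2·(g−p) = 1/2·(1,-8) = (0.5000,-4.0000)
o1: d²=17 ≤ ρ²=47; F_rep = 24·(1,-4)/17² = (0.0830,-0.3322)
o2: d²=52 > ρ²=47 → inactive
o3: d²=25 ≤ ρ²=47; F_rep = 24·(0,5)/25² = (0.0000,0.1920)
F = F_att + ΣF_rep = (0.5830,-4.1402)
Δp = p'−p = (0.0583,-0.4140); α = Δx/Fx = (337/5780) / (337/578) = 1/10
check: Δy/Fy = (-74782/180625) / (-149564/36125) = 1/10 ✓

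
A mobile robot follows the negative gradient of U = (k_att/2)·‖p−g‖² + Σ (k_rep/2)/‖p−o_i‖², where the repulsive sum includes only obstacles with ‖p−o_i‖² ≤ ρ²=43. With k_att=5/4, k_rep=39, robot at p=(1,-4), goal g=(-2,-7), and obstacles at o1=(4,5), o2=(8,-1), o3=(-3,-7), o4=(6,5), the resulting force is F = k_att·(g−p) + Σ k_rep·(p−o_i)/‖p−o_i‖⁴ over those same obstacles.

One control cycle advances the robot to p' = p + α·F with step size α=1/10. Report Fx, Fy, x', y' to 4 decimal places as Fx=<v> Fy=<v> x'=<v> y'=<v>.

Fx=-3.5004 Fy=-3.5628 x'=0.6500 y'=-4.3563

F_att = 5/4·(g−p) = 5/4·(-3,-3) = (-3.7500,-3.7500)
o1: d²=90 > ρ²=43 → inactive
o2: d²=58 > ρ²=43 → inactive
o3: d²=25 ≤ ρ²=43; F_rep = 39·(4,3)/25² = (0.2496,0.1872)
o4: d²=106 > ρ²=43 → inactive
F = F_att + ΣF_rep = (-3.5004,-3.5628)
p' = p + 1/10·F = (0.6500,-4.3563)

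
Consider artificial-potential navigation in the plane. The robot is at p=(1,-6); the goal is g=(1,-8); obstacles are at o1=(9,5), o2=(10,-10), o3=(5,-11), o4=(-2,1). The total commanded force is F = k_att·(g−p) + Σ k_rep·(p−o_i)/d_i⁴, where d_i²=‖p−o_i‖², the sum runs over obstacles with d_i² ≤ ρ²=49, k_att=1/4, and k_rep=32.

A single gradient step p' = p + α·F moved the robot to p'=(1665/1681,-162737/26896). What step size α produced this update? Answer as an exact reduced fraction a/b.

F_att = 1/4·(g−p) = 1/4·(0,-2) = (0.0000,-0.5000)
o1: d²=185 > ρ²=49 → inactive
o2: d²=97 > ρ²=49 → inactive
o3: d²=41 ≤ ρ²=49; F_rep = 32·(-4,5)/41² = (-0.0761,0.0952)
o4: d²=58 > ρ²=49 → inactive
F = F_att + ΣF_rep = (-0.0761,-0.4048)
Δp = p'−p = (-0.0095,-0.0506); α = Δx/Fx = (-16/1681) / (-128/1681) = 1/8
check: Δy/Fy = (-1361/26896) / (-1361/3362) = 1/8 ✓

α = 1/8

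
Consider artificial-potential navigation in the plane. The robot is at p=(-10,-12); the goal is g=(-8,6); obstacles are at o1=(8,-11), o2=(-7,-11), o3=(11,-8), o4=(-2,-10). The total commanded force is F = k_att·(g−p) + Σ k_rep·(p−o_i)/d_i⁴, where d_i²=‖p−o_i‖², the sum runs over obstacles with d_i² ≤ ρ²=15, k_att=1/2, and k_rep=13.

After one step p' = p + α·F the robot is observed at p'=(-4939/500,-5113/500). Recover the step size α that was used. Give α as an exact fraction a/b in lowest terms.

α = 1/5

F_att = 1/2·(g−p) = 1/2·(2,18) = (1.0000,9.0000)
o1: d²=325 > ρ²=15 → inactive
o2: d²=10 ≤ ρ²=15; F_rep = 13·(-3,-1)/10² = (-0.3900,-0.1300)
o3: d²=457 > ρ²=15 → inactive
o4: d²=68 > ρ²=15 → inactive
F = F_att + ΣF_rep = (0.6100,8.8700)
Δp = p'−p = (0.1220,1.7740); α = Δx/Fx = (61/500) / (61/100) = 1/5
check: Δy/Fy = (887/500) / (887/100) = 1/5 ✓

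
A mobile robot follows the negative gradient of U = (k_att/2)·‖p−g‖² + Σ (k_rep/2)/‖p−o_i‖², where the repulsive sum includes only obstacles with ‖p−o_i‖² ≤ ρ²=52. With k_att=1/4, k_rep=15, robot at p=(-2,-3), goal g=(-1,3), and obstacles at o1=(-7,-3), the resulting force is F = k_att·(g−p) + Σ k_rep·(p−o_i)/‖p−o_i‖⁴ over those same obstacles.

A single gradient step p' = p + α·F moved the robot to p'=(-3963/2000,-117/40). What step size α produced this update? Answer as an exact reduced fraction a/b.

α = 1/20

F_att = 1/4·(g−p) = 1/4·(1,6) = (0.2500,1.5000)
o1: d²=25 ≤ ρ²=52; F_rep = 15·(5,0)/25² = (0.1200,0.0000)
F = F_att + ΣF_rep = (0.3700,1.5000)
Δp = p'−p = (0.0185,0.0750); α = Δx/Fx = (37/2000) / (37/100) = 1/20
check: Δy/Fy = (3/40) / (3/2) = 1/20 ✓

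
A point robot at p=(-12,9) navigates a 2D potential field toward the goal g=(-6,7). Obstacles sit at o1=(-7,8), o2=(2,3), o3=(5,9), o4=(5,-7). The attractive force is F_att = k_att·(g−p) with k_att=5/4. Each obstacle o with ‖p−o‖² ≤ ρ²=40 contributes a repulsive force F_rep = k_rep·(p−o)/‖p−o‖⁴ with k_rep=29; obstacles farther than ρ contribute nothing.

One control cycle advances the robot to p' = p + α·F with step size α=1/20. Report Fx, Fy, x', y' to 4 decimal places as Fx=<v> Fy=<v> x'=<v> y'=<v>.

Fx=7.2855 Fy=-2.4571 x'=-11.6357 y'=8.8771

F_att = 5/4·(g−p) = 5/4·(6,-2) = (7.5000,-2.5000)
o1: d²=26 ≤ ρ²=40; F_rep = 29·(-5,1)/26² = (-0.2145,0.0429)
o2: d²=232 > ρ²=40 → inactive
o3: d²=289 > ρ²=40 → inactive
o4: d²=545 > ρ²=40 → inactive
F = F_att + ΣF_rep = (7.2855,-2.4571)
p' = p + 1/20·F = (-11.6357,8.8771)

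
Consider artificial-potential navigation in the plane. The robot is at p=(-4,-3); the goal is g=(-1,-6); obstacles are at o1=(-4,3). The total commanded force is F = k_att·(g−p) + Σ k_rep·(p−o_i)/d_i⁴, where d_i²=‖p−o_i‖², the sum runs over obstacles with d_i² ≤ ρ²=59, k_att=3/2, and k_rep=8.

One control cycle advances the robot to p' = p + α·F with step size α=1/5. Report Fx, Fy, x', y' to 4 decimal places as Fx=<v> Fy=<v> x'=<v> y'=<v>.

F_att = 3/2·(g−p) = 3/2·(3,-3) = (4.5000,-4.5000)
o1: d²=36 ≤ ρ²=59; F_rep = 8·(0,-6)/36² = (0.0000,-0.0370)
F = F_att + ΣF_rep = (4.5000,-4.5370)
p' = p + 1/5·F = (-3.1000,-3.9074)

Fx=4.5000 Fy=-4.5370 x'=-3.1000 y'=-3.9074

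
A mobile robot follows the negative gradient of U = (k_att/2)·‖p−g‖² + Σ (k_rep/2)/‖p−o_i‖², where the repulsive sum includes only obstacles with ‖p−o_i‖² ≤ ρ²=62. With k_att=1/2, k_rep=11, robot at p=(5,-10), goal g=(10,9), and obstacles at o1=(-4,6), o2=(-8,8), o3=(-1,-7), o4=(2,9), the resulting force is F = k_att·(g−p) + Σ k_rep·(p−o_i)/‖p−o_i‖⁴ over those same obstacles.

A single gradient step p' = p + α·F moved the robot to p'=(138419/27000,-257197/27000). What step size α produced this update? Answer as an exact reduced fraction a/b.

α = 1/20

F_att = 1/2·(g−p) = 1/2·(5,19) = (2.5000,9.5000)
o1: d²=337 > ρ²=62 → inactive
o2: d²=493 > ρ²=62 → inactive
o3: d²=45 ≤ ρ²=62; F_rep = 11·(6,-3)/45² = (0.0326,-0.0163)
o4: d²=370 > ρ²=62 → inactive
F = F_att + ΣF_rep = (2.5326,9.4837)
Δp = p'−p = (0.1266,0.4742); α = Δx/Fx = (3419/27000) / (3419/1350) = 1/20
check: Δy/Fy = (12803/27000) / (12803/1350) = 1/20 ✓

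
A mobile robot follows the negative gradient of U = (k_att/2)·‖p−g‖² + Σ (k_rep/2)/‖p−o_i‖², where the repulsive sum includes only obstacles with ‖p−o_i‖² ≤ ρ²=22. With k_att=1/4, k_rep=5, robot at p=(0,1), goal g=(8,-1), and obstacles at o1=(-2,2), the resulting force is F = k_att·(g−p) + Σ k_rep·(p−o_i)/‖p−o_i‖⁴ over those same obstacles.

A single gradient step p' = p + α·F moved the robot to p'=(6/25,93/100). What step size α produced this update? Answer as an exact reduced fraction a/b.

α = 1/10

F_att = 1/4·(g−p) = 1/4·(8,-2) = (2.0000,-0.5000)
o1: d²=5 ≤ ρ²=22; F_rep = 5·(2,-1)/5² = (0.4000,-0.2000)
F = F_att + ΣF_rep = (2.4000,-0.7000)
Δp = p'−p = (0.2400,-0.0700); α = Δx/Fx = (6/25) / (12/5) = 1/10
check: Δy/Fy = (-7/100) / (-7/10) = 1/10 ✓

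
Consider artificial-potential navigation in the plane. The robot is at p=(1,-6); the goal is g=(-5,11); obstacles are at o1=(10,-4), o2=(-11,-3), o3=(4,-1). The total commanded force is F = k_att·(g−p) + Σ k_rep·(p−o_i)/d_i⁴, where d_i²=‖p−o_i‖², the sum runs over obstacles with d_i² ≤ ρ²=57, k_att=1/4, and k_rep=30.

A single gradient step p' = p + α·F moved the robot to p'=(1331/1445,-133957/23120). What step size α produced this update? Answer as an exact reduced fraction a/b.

α = 1/20

F_att = 1/4·(g−p) = 1/4·(-6,17) = (-1.5000,4.2500)
o1: d²=85 > ρ²=57 → inactive
o2: d²=153 > ρ²=57 → inactive
o3: d²=34 ≤ ρ²=57; F_rep = 30·(-3,-5)/34² = (-0.0779,-0.1298)
F = F_att + ΣF_rep = (-1.5779,4.1202)
Δp = p'−p = (-0.0789,0.2060); α = Δx/Fx = (-114/1445) / (-456/289) = 1/20
check: Δy/Fy = (4763/23120) / (4763/1156) = 1/20 ✓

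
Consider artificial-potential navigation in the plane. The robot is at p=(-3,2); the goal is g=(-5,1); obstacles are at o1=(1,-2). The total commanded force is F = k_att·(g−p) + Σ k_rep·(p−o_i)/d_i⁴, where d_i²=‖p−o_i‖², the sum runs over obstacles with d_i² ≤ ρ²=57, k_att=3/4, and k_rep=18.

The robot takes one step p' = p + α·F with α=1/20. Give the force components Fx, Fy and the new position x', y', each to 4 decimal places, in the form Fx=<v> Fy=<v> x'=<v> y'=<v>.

F_att = 3/4·(g−p) = 3/4·(-2,-1) = (-1.5000,-0.7500)
o1: d²=32 ≤ ρ²=57; F_rep = 18·(-4,4)/32² = (-0.0703,0.0703)
F = F_att + ΣF_rep = (-1.5703,-0.6797)
p' = p + 1/20·F = (-3.0785,1.9660)

Fx=-1.5703 Fy=-0.6797 x'=-3.0785 y'=1.9660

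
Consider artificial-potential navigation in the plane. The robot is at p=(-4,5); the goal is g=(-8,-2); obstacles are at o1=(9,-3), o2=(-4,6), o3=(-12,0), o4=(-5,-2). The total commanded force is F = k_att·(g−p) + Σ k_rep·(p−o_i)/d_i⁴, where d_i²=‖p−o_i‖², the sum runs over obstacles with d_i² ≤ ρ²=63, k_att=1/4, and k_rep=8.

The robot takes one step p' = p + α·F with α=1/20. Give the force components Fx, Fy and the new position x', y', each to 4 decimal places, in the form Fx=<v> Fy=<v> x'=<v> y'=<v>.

Fx=-0.9968 Fy=-9.7276 x'=-4.0498 y'=4.5136

F_att = 1/4·(g−p) = 1/4·(-4,-7) = (-1.0000,-1.7500)
o1: d²=233 > ρ²=63 → inactive
o2: d²=1 ≤ ρ²=63; F_rep = 8·(0,-1)/1² = (0.0000,-8.0000)
o3: d²=89 > ρ²=63 → inactive
o4: d²=50 ≤ ρ²=63; F_rep = 8·(1,7)/50² = (0.0032,0.0224)
F = F_att + ΣF_rep = (-0.9968,-9.7276)
p' = p + 1/20·F = (-4.0498,4.5136)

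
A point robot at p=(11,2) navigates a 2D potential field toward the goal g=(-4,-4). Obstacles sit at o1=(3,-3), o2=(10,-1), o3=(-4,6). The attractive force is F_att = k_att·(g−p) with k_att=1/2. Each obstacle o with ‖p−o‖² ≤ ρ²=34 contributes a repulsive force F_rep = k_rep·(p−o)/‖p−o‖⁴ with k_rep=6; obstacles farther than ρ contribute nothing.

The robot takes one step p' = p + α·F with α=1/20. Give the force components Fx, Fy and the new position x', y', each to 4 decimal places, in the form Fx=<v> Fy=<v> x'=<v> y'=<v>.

Fx=-7.4400 Fy=-2.8200 x'=10.6280 y'=1.8590

F_att = 1/2·(g−p) = 1/2·(-15,-6) = (-7.5000,-3.0000)
o1: d²=89 > ρ²=34 → inactive
o2: d²=10 ≤ ρ²=34; F_rep = 6·(1,3)/10² = (0.0600,0.1800)
o3: d²=241 > ρ²=34 → inactive
F = F_att + ΣF_rep = (-7.4400,-2.8200)
p' = p + 1/20·F = (10.6280,1.8590)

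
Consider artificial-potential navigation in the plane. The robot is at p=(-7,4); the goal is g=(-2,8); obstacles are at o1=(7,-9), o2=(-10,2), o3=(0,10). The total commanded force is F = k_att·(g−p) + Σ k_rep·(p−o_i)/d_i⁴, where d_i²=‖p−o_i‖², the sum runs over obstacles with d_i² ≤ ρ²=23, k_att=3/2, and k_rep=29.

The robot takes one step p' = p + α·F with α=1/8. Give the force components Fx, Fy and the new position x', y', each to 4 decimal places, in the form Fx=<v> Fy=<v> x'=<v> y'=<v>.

Fx=8.0148 Fy=6.3432 x'=-5.9982 y'=4.7929

F_att = 3/2·(g−p) = 3/2·(5,4) = (7.5000,6.0000)
o1: d²=365 > ρ²=23 → inactive
o2: d²=13 ≤ ρ²=23; F_rep = 29·(3,2)/13² = (0.5148,0.3432)
o3: d²=85 > ρ²=23 → inactive
F = F_att + ΣF_rep = (8.0148,6.3432)
p' = p + 1/8·F = (-5.9982,4.7929)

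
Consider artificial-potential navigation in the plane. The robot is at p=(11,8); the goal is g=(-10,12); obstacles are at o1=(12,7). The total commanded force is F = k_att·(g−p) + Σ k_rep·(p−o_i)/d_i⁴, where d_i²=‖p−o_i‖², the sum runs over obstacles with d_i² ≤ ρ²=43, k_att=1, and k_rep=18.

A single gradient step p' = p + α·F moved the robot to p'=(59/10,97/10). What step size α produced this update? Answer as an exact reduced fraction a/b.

α = 1/5

F_att = 1·(g−p) = 1·(-21,4) = (-21.0000,4.0000)
o1: d²=2 ≤ ρ²=43; F_rep = 18·(-1,1)/2² = (-4.5000,4.5000)
F = F_att + ΣF_rep = (-25.5000,8.5000)
Δp = p'−p = (-5.1000,1.7000); α = Δx/Fx = (-51/10) / (-51/2) = 1/5
check: Δy/Fy = (17/10) / (17/2) = 1/5 ✓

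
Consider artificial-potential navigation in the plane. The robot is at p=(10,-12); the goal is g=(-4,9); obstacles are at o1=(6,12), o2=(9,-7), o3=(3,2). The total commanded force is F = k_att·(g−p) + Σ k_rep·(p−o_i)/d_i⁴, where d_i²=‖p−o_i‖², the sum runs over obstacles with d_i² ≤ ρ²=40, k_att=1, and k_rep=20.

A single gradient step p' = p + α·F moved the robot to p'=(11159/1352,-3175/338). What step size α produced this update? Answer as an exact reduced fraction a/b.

F_att = 1·(g−p) = 1·(-14,21) = (-14.0000,21.0000)
o1: d²=592 > ρ²=40 → inactive
o2: d²=26 ≤ ρ²=40; F_rep = 20·(1,-5)/26² = (0.0296,-0.1479)
o3: d²=245 > ρ²=40 → inactive
F = F_att + ΣF_rep = (-13.9704,20.8521)
Δp = p'−p = (-1.7463,2.6065); α = Δx/Fx = (-2361/1352) / (-2361/169) = 1/8
check: Δy/Fy = (881/338) / (3524/169) = 1/8 ✓

α = 1/8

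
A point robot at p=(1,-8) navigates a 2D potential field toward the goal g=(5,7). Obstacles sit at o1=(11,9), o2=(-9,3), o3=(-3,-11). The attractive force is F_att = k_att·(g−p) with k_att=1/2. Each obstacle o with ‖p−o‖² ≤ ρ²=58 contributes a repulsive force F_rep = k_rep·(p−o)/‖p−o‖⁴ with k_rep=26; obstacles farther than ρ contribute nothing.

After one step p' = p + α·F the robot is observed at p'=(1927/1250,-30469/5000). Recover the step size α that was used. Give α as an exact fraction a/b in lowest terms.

α = 1/4

F_att = 1/2·(g−p) = 1/2·(4,15) = (2.0000,7.5000)
o1: d²=389 > ρ²=58 → inactive
o2: d²=221 > ρ²=58 → inactive
o3: d²=25 ≤ ρ²=58; F_rep = 26·(4,3)/25² = (0.1664,0.1248)
F = F_att + ΣF_rep = (2.1664,7.6248)
Δp = p'−p = (0.5416,1.9062); α = Δx/Fx = (677/1250) / (1354/625) = 1/4
check: Δy/Fy = (9531/5000) / (9531/1250) = 1/4 ✓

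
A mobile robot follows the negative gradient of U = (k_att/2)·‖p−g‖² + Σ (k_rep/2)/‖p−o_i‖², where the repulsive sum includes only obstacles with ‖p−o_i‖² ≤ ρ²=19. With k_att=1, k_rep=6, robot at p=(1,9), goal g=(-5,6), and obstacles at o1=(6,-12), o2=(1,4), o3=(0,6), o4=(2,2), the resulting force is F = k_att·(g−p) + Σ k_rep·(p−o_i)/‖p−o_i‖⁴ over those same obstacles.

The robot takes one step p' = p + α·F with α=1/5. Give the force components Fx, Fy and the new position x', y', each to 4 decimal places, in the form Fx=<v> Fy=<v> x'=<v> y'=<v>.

F_att = 1·(g−p) = 1·(-6,-3) = (-6.0000,-3.0000)
o1: d²=466 > ρ²=19 → inactive
o2: d²=25 > ρ²=19 → inactive
o3: d²=10 ≤ ρ²=19; F_rep = 6·(1,3)/10² = (0.0600,0.1800)
o4: d²=50 > ρ²=19 → inactive
F = F_att + ΣF_rep = (-5.9400,-2.8200)
p' = p + 1/5·F = (-0.1880,8.4360)

Fx=-5.9400 Fy=-2.8200 x'=-0.1880 y'=8.4360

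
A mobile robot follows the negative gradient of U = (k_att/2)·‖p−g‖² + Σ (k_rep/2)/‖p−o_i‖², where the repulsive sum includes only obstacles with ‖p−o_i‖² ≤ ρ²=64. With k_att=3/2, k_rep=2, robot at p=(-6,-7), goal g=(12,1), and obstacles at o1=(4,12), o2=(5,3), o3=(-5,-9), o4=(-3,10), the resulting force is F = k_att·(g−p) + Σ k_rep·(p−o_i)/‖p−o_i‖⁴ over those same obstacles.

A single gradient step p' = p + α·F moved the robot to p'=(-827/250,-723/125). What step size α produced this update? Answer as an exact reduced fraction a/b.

F_att = 3/2·(g−p) = 3/2·(18,8) = (27.0000,12.0000)
o1: d²=461 > ρ²=64 → inactive
o2: d²=221 > ρ²=64 → inactive
o3: d²=5 ≤ ρ²=64; F_rep = 2·(-1,2)/5² = (-0.0800,0.1600)
o4: d²=298 > ρ²=64 → inactive
F = F_att + ΣF_rep = (26.9200,12.1600)
Δp = p'−p = (2.6920,1.2160); α = Δx/Fx = (673/250) / (673/25) = 1/10
check: Δy/Fy = (152/125) / (304/25) = 1/10 ✓

α = 1/10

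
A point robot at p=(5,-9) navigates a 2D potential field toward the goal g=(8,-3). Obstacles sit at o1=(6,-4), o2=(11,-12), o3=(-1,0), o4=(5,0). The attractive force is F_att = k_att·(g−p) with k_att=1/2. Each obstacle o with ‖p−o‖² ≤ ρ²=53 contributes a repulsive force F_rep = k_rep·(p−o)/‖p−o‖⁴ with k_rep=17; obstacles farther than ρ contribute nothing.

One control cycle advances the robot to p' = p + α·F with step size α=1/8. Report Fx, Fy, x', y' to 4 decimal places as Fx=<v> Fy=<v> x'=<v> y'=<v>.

F_att = 1/2·(g−p) = 1/2·(3,6) = (1.5000,3.0000)
o1: d²=26 ≤ ρ²=53; F_rep = 17·(-1,-5)/26² = (-0.0251,-0.1257)
o2: d²=45 ≤ ρ²=53; F_rep = 17·(-6,3)/45² = (-0.0504,0.0252)
o3: d²=117 > ρ²=53 → inactive
o4: d²=81 > ρ²=53 → inactive
F = F_att + ΣF_rep = (1.4245,2.8994)
p' = p + 1/8·F = (5.1781,-8.6376)

Fx=1.4245 Fy=2.8994 x'=5.1781 y'=-8.6376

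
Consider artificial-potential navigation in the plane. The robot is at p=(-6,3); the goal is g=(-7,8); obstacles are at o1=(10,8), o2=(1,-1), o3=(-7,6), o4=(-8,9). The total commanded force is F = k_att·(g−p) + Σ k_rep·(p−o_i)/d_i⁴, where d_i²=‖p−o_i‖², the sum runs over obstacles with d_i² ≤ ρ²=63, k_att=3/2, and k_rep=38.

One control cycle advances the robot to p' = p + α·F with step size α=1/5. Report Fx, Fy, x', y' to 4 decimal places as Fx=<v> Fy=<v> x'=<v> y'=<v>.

F_att = 3/2·(g−p) = 3/2·(-1,5) = (-1.5000,7.5000)
o1: d²=281 > ρ²=63 → inactive
o2: d²=65 > ρ²=63 → inactive
o3: d²=10 ≤ ρ²=63; F_rep = 38·(1,-3)/10² = (0.3800,-1.1400)
o4: d²=40 ≤ ρ²=63; F_rep = 38·(2,-6)/40² = (0.0475,-0.1425)
F = F_att + ΣF_rep = (-1.0725,6.2175)
p' = p + 1/5·F = (-6.2145,4.2435)

Fx=-1.0725 Fy=6.2175 x'=-6.2145 y'=4.2435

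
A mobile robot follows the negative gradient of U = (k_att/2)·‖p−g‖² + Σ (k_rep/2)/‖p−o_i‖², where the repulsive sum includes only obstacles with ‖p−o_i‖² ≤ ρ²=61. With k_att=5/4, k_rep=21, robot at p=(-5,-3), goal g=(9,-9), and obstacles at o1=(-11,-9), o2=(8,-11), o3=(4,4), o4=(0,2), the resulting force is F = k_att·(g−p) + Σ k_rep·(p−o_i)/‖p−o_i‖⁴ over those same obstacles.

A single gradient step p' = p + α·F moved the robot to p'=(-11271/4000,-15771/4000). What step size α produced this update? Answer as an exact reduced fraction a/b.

F_att = 5/4·(g−p) = 5/4·(14,-6) = (17.5000,-7.5000)
o1: d²=72 > ρ²=61 → inactive
o2: d²=233 > ρ²=61 → inactive
o3: d²=130 > ρ²=61 → inactive
o4: d²=50 ≤ ρ²=61; F_rep = 21·(-5,-5)/50² = (-0.0420,-0.0420)
F = F_att + ΣF_rep = (17.4580,-7.5420)
Δp = p'−p = (2.1822,-0.9427); α = Δx/Fx = (8729/4000) / (8729/500) = 1/8
check: Δy/Fy = (-3771/4000) / (-3771/500) = 1/8 ✓

α = 1/8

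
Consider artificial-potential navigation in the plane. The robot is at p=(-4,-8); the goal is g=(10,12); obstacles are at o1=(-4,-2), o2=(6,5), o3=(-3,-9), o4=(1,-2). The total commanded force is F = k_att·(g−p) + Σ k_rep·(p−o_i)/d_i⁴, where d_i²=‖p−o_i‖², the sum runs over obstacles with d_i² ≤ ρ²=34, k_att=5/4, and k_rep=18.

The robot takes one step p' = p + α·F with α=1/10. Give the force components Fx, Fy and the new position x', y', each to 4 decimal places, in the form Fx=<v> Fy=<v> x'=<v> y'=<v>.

Fx=13.0000 Fy=29.5000 x'=-2.7000 y'=-5.0500

F_att = 5/4·(g−p) = 5/4·(14,20) = (17.5000,25.0000)
o1: d²=36 > ρ²=34 → inactive
o2: d²=269 > ρ²=34 → inactive
o3: d²=2 ≤ ρ²=34; F_rep = 18·(-1,1)/2² = (-4.5000,4.5000)
o4: d²=61 > ρ²=34 → inactive
F = F_att + ΣF_rep = (13.0000,29.5000)
p' = p + 1/10·F = (-2.7000,-5.0500)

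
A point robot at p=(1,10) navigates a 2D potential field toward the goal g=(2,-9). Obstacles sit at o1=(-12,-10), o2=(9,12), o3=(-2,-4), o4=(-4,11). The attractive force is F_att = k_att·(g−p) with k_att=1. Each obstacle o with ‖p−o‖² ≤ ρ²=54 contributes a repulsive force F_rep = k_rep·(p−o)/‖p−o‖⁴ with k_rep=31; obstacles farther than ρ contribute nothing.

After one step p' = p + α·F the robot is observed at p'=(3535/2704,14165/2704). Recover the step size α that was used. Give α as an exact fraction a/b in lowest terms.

F_att = 1·(g−p) = 1·(1,-19) = (1.0000,-19.0000)
o1: d²=569 > ρ²=54 → inactive
o2: d²=68 > ρ²=54 → inactive
o3: d²=205 > ρ²=54 → inactive
o4: d²=26 ≤ ρ²=54; F_rep = 31·(5,-1)/26² = (0.2293,-0.0459)
F = F_att + ΣF_rep = (1.2293,-19.0459)
Δp = p'−p = (0.3073,-4.7615); α = Δx/Fx = (831/2704) / (831/676) = 1/4
check: Δy/Fy = (-12875/2704) / (-12875/676) = 1/4 ✓

α = 1/4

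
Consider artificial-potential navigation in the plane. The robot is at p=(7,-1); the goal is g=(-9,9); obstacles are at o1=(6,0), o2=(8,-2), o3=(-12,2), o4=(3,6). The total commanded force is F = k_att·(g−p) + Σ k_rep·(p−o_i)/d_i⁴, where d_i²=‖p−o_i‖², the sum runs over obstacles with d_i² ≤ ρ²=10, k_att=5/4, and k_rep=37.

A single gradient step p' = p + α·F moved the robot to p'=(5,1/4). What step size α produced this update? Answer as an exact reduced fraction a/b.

α = 1/10

F_att = 5/4·(g−p) = 5/4·(-16,10) = (-20.0000,12.5000)
o1: d²=2 ≤ ρ²=10; F_rep = 37·(1,-1)/2² = (9.2500,-9.2500)
o2: d²=2 ≤ ρ²=10; F_rep = 37·(-1,1)/2² = (-9.2500,9.2500)
o3: d²=370 > ρ²=10 → inactive
o4: d²=65 > ρ²=10 → inactive
F = F_att + ΣF_rep = (-20.0000,12.5000)
Δp = p'−p = (-2.0000,1.2500); α = Δx/Fx = (-2) / (-20) = 1/10
check: Δy/Fy = (5/4) / (25/2) = 1/10 ✓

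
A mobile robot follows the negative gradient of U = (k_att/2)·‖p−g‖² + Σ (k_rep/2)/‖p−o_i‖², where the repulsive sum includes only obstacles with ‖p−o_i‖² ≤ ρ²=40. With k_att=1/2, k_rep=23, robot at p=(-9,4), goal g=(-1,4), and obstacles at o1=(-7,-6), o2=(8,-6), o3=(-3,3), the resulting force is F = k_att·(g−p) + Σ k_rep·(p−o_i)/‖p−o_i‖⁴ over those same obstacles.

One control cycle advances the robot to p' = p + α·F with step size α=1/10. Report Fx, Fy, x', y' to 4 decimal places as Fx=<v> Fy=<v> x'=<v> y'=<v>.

F_att = 1/2·(g−p) = 1/2·(8,0) = (4.0000,0.0000)
o1: d²=104 > ρ²=40 → inactive
o2: d²=389 > ρ²=40 → inactive
o3: d²=37 ≤ ρ²=40; F_rep = 23·(-6,1)/37² = (-0.1008,0.0168)
F = F_att + ΣF_rep = (3.8992,0.0168)
p' = p + 1/10·F = (-8.6101,4.0017)

Fx=3.8992 Fy=0.0168 x'=-8.6101 y'=4.0017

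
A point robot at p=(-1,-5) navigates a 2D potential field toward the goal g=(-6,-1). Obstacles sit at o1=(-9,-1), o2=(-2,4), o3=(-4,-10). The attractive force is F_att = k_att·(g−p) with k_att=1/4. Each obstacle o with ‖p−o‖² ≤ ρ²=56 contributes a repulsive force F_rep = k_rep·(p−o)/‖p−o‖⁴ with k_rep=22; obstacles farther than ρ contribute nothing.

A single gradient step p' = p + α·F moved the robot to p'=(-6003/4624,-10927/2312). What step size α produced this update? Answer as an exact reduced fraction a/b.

α = 1/4

F_att = 1/4·(g−p) = 1/4·(-5,4) = (-1.2500,1.0000)
o1: d²=80 > ρ²=56 → inactive
o2: d²=82 > ρ²=56 → inactive
o3: d²=34 ≤ ρ²=56; F_rep = 22·(3,5)/34² = (0.0571,0.0952)
F = F_att + ΣF_rep = (-1.1929,1.0952)
Δp = p'−p = (-0.2982,0.2738); α = Δx/Fx = (-1379/4624) / (-1379/1156) = 1/4
check: Δy/Fy = (633/2312) / (633/578) = 1/4 ✓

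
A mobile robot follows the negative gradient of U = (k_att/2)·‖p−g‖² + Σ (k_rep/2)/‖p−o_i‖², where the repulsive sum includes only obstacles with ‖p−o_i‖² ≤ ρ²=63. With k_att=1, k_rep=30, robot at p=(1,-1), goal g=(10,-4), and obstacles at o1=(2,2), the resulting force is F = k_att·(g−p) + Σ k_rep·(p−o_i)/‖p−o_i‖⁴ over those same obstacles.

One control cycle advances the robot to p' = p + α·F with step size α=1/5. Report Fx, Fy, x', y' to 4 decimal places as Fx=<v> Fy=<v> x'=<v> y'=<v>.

F_att = 1·(g−p) = 1·(9,-3) = (9.0000,-3.0000)
o1: d²=10 ≤ ρ²=63; F_rep = 30·(-1,-3)/10² = (-0.3000,-0.9000)
F = F_att + ΣF_rep = (8.7000,-3.9000)
p' = p + 1/5·F = (2.7400,-1.7800)

Fx=8.7000 Fy=-3.9000 x'=2.7400 y'=-1.7800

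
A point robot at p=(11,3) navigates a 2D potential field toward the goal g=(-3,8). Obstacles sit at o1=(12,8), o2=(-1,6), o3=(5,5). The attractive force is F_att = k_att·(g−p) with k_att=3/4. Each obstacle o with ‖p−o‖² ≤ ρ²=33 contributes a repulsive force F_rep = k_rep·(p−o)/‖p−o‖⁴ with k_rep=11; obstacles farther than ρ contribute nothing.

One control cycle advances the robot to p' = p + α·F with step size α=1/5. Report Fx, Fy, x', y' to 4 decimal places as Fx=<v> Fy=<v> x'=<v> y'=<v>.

Fx=-10.5163 Fy=3.6686 x'=8.8967 y'=3.7337

F_att = 3/4·(g−p) = 3/4·(-14,5) = (-10.5000,3.7500)
o1: d²=26 ≤ ρ²=33; F_rep = 11·(-1,-5)/26² = (-0.0163,-0.0814)
o2: d²=153 > ρ²=33 → inactive
o3: d²=40 > ρ²=33 → inactive
F = F_att + ΣF_rep = (-10.5163,3.6686)
p' = p + 1/5·F = (8.8967,3.7337)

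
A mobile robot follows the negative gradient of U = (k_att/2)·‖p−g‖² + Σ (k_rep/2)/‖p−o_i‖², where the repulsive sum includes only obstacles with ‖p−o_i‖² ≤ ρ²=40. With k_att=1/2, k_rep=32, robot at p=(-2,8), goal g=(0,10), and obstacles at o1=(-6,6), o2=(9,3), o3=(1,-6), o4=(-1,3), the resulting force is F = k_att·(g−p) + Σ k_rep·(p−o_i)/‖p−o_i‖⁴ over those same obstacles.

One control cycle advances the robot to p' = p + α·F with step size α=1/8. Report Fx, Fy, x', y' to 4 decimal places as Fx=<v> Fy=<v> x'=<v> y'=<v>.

Fx=1.2727 Fy=1.3967 x'=-1.8409 y'=8.1746

F_att = 1/2·(g−p) = 1/2·(2,2) = (1.0000,1.0000)
o1: d²=20 ≤ ρ²=40; F_rep = 32·(4,2)/20² = (0.3200,0.1600)
o2: d²=146 > ρ²=40 → inactive
o3: d²=205 > ρ²=40 → inactive
o4: d²=26 ≤ ρ²=40; F_rep = 32·(-1,5)/26² = (-0.0473,0.2367)
F = F_att + ΣF_rep = (1.2727,1.3967)
p' = p + 1/8·F = (-1.8409,8.1746)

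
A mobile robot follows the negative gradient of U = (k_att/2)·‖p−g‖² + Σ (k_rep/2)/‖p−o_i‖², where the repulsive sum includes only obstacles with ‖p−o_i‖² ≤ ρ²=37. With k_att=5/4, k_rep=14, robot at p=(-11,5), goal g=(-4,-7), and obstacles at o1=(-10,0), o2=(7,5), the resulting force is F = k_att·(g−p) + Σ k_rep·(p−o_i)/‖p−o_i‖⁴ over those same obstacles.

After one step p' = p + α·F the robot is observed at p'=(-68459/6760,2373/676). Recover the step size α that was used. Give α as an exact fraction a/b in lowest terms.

α = 1/10

F_att = 5/4·(g−p) = 5/4·(7,-12) = (8.7500,-15.0000)
o1: d²=26 ≤ ρ²=37; F_rep = 14·(-1,5)/26² = (-0.0207,0.1036)
o2: d²=324 > ρ²=37 → inactive
F = F_att + ΣF_rep = (8.7293,-14.8964)
Δp = p'−p = (0.8729,-1.4896); α = Δx/Fx = (5901/6760) / (5901/676) = 1/10
check: Δy/Fy = (-1007/676) / (-5035/338) = 1/10 ✓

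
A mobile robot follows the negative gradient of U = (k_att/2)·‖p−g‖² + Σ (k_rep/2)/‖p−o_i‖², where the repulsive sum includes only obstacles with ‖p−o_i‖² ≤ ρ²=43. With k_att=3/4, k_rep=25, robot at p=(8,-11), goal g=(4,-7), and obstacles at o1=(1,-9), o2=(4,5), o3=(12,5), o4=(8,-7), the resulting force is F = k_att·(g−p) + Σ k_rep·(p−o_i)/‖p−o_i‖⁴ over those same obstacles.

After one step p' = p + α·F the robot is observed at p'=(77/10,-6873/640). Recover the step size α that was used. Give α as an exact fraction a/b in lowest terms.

α = 1/10

F_att = 3/4·(g−p) = 3/4·(-4,4) = (-3.0000,3.0000)
o1: d²=53 > ρ²=43 → inactive
o2: d²=272 > ρ²=43 → inactive
o3: d²=272 > ρ²=43 → inactive
o4: d²=16 ≤ ρ²=43; F_rep = 25·(0,-4)/16² = (0.0000,-0.3906)
F = F_att + ΣF_rep = (-3.0000,2.6094)
Δp = p'−p = (-0.3000,0.2609); α = Δx/Fx = (-3/10) / (-3) = 1/10
check: Δy/Fy = (167/640) / (167/64) = 1/10 ✓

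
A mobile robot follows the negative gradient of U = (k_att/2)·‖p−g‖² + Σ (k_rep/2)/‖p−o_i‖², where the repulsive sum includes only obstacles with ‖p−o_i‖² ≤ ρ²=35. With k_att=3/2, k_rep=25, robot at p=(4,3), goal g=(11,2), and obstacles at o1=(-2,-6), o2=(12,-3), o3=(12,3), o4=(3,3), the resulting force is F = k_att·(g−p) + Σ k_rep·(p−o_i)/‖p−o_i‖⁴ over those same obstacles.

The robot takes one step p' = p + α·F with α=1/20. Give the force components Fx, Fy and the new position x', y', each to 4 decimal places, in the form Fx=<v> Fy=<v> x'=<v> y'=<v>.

Fx=35.5000 Fy=-1.5000 x'=5.7750 y'=2.9250

F_att = 3/2·(g−p) = 3/2·(7,-1) = (10.5000,-1.5000)
o1: d²=117 > ρ²=35 → inactive
o2: d²=100 > ρ²=35 → inactive
o3: d²=64 > ρ²=35 → inactive
o4: d²=1 ≤ ρ²=35; F_rep = 25·(1,0)/1² = (25.0000,0.0000)
F = F_att + ΣF_rep = (35.5000,-1.5000)
p' = p + 1/20·F = (5.7750,2.9250)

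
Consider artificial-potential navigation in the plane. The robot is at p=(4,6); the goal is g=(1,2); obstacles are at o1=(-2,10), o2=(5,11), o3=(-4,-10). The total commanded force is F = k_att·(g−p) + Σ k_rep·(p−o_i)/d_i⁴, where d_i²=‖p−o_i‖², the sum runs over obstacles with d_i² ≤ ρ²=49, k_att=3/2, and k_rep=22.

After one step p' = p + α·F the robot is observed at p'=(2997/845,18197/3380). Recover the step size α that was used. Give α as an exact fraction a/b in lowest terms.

α = 1/10

F_att = 3/2·(g−p) = 3/2·(-3,-4) = (-4.5000,-6.0000)
o1: d²=52 > ρ²=49 → inactive
o2: d²=26 ≤ ρ²=49; F_rep = 22·(-1,-5)/26² = (-0.0325,-0.1627)
o3: d²=320 > ρ²=49 → inactive
F = F_att + ΣF_rep = (-4.5325,-6.1627)
Δp = p'−p = (-0.4533,-0.6163); α = Δx/Fx = (-383/845) / (-766/169) = 1/10
check: Δy/Fy = (-2083/3380) / (-2083/338) = 1/10 ✓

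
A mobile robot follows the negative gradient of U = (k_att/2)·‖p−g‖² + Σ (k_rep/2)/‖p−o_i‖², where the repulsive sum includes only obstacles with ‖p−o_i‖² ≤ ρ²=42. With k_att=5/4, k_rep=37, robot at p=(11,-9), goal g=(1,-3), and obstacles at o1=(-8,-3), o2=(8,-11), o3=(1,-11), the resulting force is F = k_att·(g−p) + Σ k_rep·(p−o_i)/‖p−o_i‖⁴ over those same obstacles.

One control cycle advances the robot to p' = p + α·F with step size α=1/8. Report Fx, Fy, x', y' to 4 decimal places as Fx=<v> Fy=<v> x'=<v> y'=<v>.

Fx=-11.8432 Fy=7.9379 x'=9.5196 y'=-8.0078

F_att = 5/4·(g−p) = 5/4·(-10,6) = (-12.5000,7.5000)
o1: d²=397 > ρ²=42 → inactive
o2: d²=13 ≤ ρ²=42; F_rep = 37·(3,2)/13² = (0.6568,0.4379)
o3: d²=104 > ρ²=42 → inactive
F = F_att + ΣF_rep = (-11.8432,7.9379)
p' = p + 1/8·F = (9.5196,-8.0078)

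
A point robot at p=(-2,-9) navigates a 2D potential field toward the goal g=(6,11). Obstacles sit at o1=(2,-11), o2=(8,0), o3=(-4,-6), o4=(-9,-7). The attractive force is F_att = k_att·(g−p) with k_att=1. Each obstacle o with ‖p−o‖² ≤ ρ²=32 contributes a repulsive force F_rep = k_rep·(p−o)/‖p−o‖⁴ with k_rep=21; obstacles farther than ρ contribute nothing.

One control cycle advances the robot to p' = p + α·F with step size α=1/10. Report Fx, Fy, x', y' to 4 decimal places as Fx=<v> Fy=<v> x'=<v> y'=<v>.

F_att = 1·(g−p) = 1·(8,20) = (8.0000,20.0000)
o1: d²=20 ≤ ρ²=32; F_rep = 21·(-4,2)/20² = (-0.2100,0.1050)
o2: d²=181 > ρ²=32 → inactive
o3: d²=13 ≤ ρ²=32; F_rep = 21·(2,-3)/13² = (0.2485,-0.3728)
o4: d²=53 > ρ²=32 → inactive
F = F_att + ΣF_rep = (8.0385,19.7322)
p' = p + 1/10·F = (-1.1961,-7.0268)

Fx=8.0385 Fy=19.7322 x'=-1.1961 y'=-7.0268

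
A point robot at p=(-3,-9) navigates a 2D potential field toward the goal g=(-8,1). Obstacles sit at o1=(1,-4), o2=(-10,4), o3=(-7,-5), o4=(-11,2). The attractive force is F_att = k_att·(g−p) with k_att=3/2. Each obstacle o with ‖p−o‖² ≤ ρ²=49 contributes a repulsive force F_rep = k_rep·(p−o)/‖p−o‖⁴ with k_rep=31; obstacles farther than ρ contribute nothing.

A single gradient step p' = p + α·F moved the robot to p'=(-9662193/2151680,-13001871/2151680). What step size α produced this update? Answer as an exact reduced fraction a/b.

F_att = 3/2·(g−p) = 3/2·(-5,10) = (-7.5000,15.0000)
o1: d²=41 ≤ ρ²=49; F_rep = 31·(-4,-5)/41² = (-0.0738,-0.0922)
o2: d²=218 > ρ²=49 → inactive
o3: d²=32 ≤ ρ²=49; F_rep = 31·(4,-4)/32² = (0.1211,-0.1211)
o4: d²=185 > ρ²=49 → inactive
F = F_att + ΣF_rep = (-7.4527,14.7867)
Δp = p'−p = (-1.4905,2.9573); α = Δx/Fx = (-3207153/2151680) / (-3207153/430336) = 1/5
check: Δy/Fy = (6363249/2151680) / (6363249/430336) = 1/5 ✓

α = 1/5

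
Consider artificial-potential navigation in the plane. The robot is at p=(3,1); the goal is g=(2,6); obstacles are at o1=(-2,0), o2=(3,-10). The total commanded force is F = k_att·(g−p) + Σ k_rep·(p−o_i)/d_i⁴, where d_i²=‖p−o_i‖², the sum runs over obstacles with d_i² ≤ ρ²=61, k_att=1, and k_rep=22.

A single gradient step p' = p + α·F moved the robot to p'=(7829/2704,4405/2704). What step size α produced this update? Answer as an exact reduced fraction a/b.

F_att = 1·(g−p) = 1·(-1,5) = (-1.0000,5.0000)
o1: d²=26 ≤ ρ²=61; F_rep = 22·(5,1)/26² = (0.1627,0.0325)
o2: d²=121 > ρ²=61 → inactive
F = F_att + ΣF_rep = (-0.8373,5.0325)
Δp = p'−p = (-0.1047,0.6291); α = Δx/Fx = (-283/2704) / (-283/338) = 1/8
check: Δy/Fy = (1701/2704) / (1701/338) = 1/8 ✓

α = 1/8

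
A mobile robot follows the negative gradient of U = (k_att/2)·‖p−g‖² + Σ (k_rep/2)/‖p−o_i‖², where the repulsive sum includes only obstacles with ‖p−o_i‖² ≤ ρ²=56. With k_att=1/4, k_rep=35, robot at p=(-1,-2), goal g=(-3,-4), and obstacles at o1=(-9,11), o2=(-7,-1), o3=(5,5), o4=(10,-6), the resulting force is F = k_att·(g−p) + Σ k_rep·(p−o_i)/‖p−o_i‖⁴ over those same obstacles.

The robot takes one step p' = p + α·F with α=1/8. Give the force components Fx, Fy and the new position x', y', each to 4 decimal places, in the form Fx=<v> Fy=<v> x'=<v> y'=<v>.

F_att = 1/4·(g−p) = 1/4·(-2,-2) = (-0.5000,-0.5000)
o1: d²=233 > ρ²=56 → inactive
o2: d²=37 ≤ ρ²=56; F_rep = 35·(6,-1)/37² = (0.1534,-0.0256)
o3: d²=85 > ρ²=56 → inactive
o4: d²=137 > ρ²=56 → inactive
F = F_att + ΣF_rep = (-0.3466,-0.5256)
p' = p + 1/8·F = (-1.0433,-2.0657)

Fx=-0.3466 Fy=-0.5256 x'=-1.0433 y'=-2.0657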